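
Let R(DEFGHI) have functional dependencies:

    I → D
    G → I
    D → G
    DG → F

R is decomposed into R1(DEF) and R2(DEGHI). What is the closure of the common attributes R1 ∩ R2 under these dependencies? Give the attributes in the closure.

R1 ∩ R2 = {DE}.
D → G applies, adding G
DG → F applies, adding F
G → I applies, adding I
Closure: {DEFGI}.

DEFGI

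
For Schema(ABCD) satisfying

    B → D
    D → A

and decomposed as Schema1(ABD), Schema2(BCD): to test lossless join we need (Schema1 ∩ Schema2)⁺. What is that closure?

Schema1 ∩ Schema2 = {BD}.
D → A applies, adding A
Closure: {ABD}.

ABD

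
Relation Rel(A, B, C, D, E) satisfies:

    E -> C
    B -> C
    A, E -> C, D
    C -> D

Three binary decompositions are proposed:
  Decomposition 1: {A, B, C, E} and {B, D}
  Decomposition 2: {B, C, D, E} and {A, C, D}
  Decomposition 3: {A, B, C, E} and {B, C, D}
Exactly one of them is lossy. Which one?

Decomposition 2

Decomposition 1: common = {B}, closure = {B, C, D} → lossless.
Decomposition 2: common = {C, D}, closure = {C, D} → lossy.
Decomposition 3: common = {B, C}, closure = {B, C, D} → lossless.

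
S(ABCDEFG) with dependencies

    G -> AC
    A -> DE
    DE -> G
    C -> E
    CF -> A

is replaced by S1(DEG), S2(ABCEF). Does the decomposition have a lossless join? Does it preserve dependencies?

lossy and not dependency-preserving

Lossless test: (E)⁺ = {E}, which is a superkey of neither fragment — lossy.
Dependency preservation: the restricted closure of {G} across the fragments never reaches {AC}, so G → AC cannot be enforced without a join — not preserved.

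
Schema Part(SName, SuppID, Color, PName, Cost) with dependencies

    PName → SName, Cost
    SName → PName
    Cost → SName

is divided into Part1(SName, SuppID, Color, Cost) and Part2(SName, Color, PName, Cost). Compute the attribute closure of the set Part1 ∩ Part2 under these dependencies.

Part1 ∩ Part2 = {SName, Color, Cost}.
SName → PName applies, adding PName
Closure: {SName, Color, PName, Cost}.

SName, Color, PName, Cost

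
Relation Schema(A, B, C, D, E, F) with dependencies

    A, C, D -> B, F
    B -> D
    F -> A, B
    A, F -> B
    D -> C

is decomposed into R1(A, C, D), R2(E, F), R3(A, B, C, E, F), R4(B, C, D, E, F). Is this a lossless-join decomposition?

Yes

Chase test. Columns are A, B, C, D, E, F; row i has aⱼ where attribute j ∈ Ri, else bᵢⱼ.
Initial tableau (one row per fragment):
  row 1: a1 b12 a3 a4 b15 b16
  row 2: b21 b22 b23 b24 a5 a6
  row 3: a1 a2 a3 b34 a5 a6
  row 4: b41 a2 a3 a4 a5 a6
Rows 3 and 4 agree on B; apply B→D and equate their D entries.
Rows 2 and 3 agree on F; apply F→A, B and equate their A, B entries.
Rows 2 and 4 agree on F; apply F→A, B and equate their A, B entries.
Rows 1 and 3 agree on A, C, D; apply A, C, D→B, F and equate their B, F entries.
Rows 1 and 2 agree on B; apply B→D and equate their D entries.
Rows 1 and 2 agree on D; apply D→C and equate their C entries.
Row 2 is now all distinguished symbols — the join is lossless.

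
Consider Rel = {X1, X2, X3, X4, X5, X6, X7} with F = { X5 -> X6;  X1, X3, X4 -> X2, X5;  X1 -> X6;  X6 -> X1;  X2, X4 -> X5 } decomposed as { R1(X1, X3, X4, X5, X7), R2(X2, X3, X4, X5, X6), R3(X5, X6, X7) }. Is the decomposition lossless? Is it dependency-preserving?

lossless but not dependency-preserving

Lossless test (chase): Rows 1 and 2 agree on X5; apply X5→X6 and equate their X6 entries. Rows 1 and 2 agree on X6; apply X6→X1 and equate their X1 entries. Rows 1 and 3 agree on X6; apply X6→X1 and equate their X1 entries. Rows 1 and 2 agree on X1, X3, X4; apply X1, X3, X4→X2, X5 and equate their X2, X5 entries. Row 1 is now all distinguished symbols — the join is lossless.
Dependency preservation: the restricted closure of {X1} across the fragments never reaches {X6}, so X1 → X6 cannot be enforced without a join — not preserved.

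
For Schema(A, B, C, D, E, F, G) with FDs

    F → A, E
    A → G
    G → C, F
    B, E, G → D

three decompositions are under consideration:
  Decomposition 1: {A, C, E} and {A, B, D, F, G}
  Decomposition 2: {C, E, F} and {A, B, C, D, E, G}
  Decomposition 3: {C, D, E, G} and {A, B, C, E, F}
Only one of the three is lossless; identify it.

Decomposition 1

Decomposition 1: common = {A}, closure = {A, C, E, F, G} → lossless.
Decomposition 2: common = {C, E}, closure = {C, E} → lossy.
Decomposition 3: common = {C, E}, closure = {C, E} → lossy.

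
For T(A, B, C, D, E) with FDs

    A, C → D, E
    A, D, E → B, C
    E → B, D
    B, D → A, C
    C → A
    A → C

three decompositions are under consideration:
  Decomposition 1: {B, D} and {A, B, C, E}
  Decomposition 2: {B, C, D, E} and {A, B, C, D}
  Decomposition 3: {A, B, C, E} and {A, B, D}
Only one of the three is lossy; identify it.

Decomposition 1

Decomposition 1: common = {B}, closure = {B} → lossy.
Decomposition 2: common = {B, C, D}, closure = {A, B, C, D, E} → lossless.
Decomposition 3: common = {A, B}, closure = {A, B, C, D, E} → lossless.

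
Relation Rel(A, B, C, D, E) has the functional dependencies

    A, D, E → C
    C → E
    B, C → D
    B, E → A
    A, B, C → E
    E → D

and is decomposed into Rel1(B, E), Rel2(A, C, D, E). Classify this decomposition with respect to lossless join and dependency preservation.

Lossless test: (E)⁺ = {D, E}, which is a superkey of neither fragment — lossy.
Dependency preservation: the restricted closure of {B, E} across the fragments never reaches {A}, so B, E → A cannot be enforced without a join — not preserved.

lossy and not dependency-preserving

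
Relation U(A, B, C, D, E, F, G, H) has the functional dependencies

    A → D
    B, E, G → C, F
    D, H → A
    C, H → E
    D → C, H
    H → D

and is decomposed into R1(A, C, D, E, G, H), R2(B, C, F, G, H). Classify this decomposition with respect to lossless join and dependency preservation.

lossless but not dependency-preserving

Lossless test: (C, G, H)⁺ = {A, C, D, E, G, H}, which contains all of one fragment — lossless.
Dependency preservation: the restricted closure of {B, E, G} across the fragments never reaches {C, F}, so B, E, G → C, F cannot be enforced without a join — not preserved.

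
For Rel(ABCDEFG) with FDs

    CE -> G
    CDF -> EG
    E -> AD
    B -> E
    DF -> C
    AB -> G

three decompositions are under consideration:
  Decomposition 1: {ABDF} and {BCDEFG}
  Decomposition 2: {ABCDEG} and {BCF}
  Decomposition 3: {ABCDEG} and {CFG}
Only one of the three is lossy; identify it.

Decomposition 3

Decomposition 1: common = {BDF}, closure = {ABCDEFG} → lossless.
Decomposition 2: common = {BC}, closure = {ABCDEG} → lossless.
Decomposition 3: common = {CG}, closure = {CG} → lossy.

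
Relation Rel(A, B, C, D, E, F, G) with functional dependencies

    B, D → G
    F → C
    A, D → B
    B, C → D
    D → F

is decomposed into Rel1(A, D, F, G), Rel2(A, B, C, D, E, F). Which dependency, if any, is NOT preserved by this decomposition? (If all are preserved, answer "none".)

B, D → G

Check B, D → G: no single fragment contains all of {B, D, G}, and the restricted closure of {B, D} across the fragments never reaches {G}.
F → C is preserved.
A, D → B is preserved.
B, C → D is preserved.
D → F is preserved.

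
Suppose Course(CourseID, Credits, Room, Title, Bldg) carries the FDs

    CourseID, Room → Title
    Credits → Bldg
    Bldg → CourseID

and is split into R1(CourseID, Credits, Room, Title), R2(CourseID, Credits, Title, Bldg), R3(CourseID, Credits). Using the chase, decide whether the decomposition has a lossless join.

Chase test. Columns are CourseID, Credits, Room, Title, Bldg; row i has aⱼ where attribute j ∈ Ri, else bᵢⱼ.
Initial tableau (one row per fragment):
  row 1: a1 a2 a3 a4 b15
  row 2: a1 a2 b23 a4 a5
  row 3: a1 a2 b33 b34 b35
Rows 1 and 2 agree on Credits; apply Credits→Bldg and equate their Bldg entries.
Rows 1 and 3 agree on Credits; apply Credits→Bldg and equate their Bldg entries.
Row 1 is now all distinguished symbols — the join is lossless.

Yes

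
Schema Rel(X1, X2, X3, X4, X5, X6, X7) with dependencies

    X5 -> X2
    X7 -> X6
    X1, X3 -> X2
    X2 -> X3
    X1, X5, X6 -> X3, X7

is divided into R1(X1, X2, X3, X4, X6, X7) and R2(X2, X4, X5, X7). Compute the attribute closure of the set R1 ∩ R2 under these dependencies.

X2, X3, X4, X6, X7

R1 ∩ R2 = {X2, X4, X7}.
X7 → X6 applies, adding X6
X2 → X3 applies, adding X3
Closure: {X2, X3, X4, X6, X7}.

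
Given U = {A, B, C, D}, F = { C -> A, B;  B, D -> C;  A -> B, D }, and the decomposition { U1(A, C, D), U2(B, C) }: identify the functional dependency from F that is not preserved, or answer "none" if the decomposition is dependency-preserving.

Check B, D → C: no single fragment contains all of {B, C, D}, and the restricted closure of {B, D} across the fragments never reaches {C}.
C → A, B is preserved.
A → B, D is preserved.

B, D -> C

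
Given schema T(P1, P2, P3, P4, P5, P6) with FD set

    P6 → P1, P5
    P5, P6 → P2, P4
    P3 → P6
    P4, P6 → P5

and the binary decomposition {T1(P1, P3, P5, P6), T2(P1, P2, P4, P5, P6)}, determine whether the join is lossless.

Common attributes: T1 ∩ T2 = {P1, P5, P6}.
Closure of {P1, P5, P6}: P5, P6 → P2, P4 applies, adding P2, P4. So (P1, P5, P6)⁺ = {P1, P2, P4, P5, P6}.
This closure contains every attribute of T2, so T1 ∩ T2 → T2. The join is lossless.

Yes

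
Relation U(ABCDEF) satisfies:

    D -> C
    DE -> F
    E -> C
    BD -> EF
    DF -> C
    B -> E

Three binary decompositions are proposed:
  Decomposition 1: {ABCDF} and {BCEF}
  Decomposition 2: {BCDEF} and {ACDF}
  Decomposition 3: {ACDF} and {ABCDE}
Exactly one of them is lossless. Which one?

Decomposition 1: common = {BCF}, closure = {BCEF} → lossless.
Decomposition 2: common = {CDF}, closure = {CDF} → lossy.
Decomposition 3: common = {ACD}, closure = {ACD} → lossy.

Decomposition 1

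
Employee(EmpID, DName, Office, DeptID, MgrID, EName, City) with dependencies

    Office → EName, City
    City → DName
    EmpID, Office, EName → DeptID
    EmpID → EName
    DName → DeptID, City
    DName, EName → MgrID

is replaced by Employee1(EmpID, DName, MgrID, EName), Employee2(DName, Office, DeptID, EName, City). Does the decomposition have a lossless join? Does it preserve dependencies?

lossy but dependency-preserving

Lossless test: (DName, EName)⁺ = {DName, DeptID, MgrID, EName, City}, which is a superkey of neither fragment — lossy.
Dependency preservation: EmpID, Office, EName → DeptID is not contained in any single fragment, but the restricted closure of its left-hand side across the fragments still reaches the right-hand side; the remaining FDs each lie inside some fragment. All dependencies are preserved.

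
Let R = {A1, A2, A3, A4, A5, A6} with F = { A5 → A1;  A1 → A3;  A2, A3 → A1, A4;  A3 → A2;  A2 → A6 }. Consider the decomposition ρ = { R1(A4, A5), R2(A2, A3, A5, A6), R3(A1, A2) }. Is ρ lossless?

Chase test. Columns are A1, A2, A3, A4, A5, A6; row i has aⱼ where attribute j ∈ Ri, else bᵢⱼ.
Initial tableau (one row per fragment):
  row 1: b11 b12 b13 a4 a5 b16
  row 2: b21 a2 a3 b24 a5 a6
  row 3: a1 a2 b33 b34 b35 b36
Rows 1 and 2 agree on A5; apply A5→A1 and equate their A1 entries.
Rows 1 and 2 agree on A1; apply A1→A3 and equate their A3 entries.
Rows 1 and 2 agree on A3; apply A3→A2 and equate their A2 entries.
Rows 1 and 2 agree on A2; apply A2→A6 and equate their A6 entries.
Rows 1 and 3 agree on A2; apply A2→A6 and equate their A6 entries.
Rows 1 and 2 agree on A2, A3; apply A2, A3→A1, A4 and equate their A1, A4 entries.
No row becomes fully distinguished — the join is lossy.

No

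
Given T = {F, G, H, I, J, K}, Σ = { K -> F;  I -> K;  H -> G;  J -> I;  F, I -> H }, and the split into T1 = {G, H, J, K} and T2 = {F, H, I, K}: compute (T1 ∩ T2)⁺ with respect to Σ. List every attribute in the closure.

F, G, H, K

T1 ∩ T2 = {H, K}.
K → F applies, adding F
H → G applies, adding G
Closure: {F, G, H, K}.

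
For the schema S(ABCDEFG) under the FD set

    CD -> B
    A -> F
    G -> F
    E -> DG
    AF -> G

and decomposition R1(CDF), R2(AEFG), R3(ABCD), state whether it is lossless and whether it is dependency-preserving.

lossy and not dependency-preserving

Lossless test (chase): Rows 1 and 3 agree on CD; apply CD→B and equate their B entries. Rows 2 and 3 agree on A; apply A→F and equate their F entries. Rows 2 and 3 agree on AF; apply AF→G and equate their G entries. No row becomes fully distinguished — the join is lossy.
Dependency preservation: the restricted closure of {E} across the fragments never reaches {DG}, so E → DG cannot be enforced without a join — not preserved.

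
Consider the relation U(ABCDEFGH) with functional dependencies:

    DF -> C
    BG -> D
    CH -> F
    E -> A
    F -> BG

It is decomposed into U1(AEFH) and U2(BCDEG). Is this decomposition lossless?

Common attributes: U1 ∩ U2 = {E}.
Closure of {E}: E → A applies, adding A. So (E)⁺ = {AE}.
The closure contains neither all of U1 = {AEFH} nor all of U2 = {BCDEG}, so the common attributes are not a superkey of either fragment. The join is lossy.

No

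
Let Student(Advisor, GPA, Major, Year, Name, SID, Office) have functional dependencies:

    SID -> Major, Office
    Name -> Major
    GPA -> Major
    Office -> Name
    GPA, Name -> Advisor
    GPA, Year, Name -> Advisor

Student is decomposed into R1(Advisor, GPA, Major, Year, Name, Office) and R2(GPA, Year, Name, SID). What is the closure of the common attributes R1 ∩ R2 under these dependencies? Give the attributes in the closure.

Advisor, GPA, Major, Year, Name

R1 ∩ R2 = {GPA, Year, Name}.
Name → Major applies, adding Major
GPA, Name → Advisor applies, adding Advisor
Closure: {Advisor, GPA, Major, Year, Name}.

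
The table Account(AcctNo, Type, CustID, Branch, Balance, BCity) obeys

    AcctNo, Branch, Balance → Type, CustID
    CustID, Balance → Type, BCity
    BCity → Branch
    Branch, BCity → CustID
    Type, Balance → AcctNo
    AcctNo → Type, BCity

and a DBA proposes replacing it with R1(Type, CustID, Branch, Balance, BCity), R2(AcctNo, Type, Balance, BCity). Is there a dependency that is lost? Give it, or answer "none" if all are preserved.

none

AcctNo, Branch, Balance → Type, CustID: restricted closure across fragments reaches Type, CustID.
CustID, Balance → Type, BCity lies within R1.
BCity → Branch lies within R1.
Branch, BCity → CustID lies within R1.
Type, Balance → AcctNo lies within R2.
AcctNo → Type, BCity lies within R2.
Every dependency is enforceable on the fragments, so the decomposition is dependency-preserving.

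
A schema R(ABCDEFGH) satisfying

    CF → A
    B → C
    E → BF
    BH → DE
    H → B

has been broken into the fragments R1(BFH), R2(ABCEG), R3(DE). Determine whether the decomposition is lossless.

No

Chase test. Columns are ABCDEFGH; row i has aⱼ where attribute j ∈ Ri, else bᵢⱼ.
Initial tableau (one row per fragment):
  row 1: b11 a2 b13 b14 b15 a6 b17 a8
  row 2: a1 a2 a3 b24 a5 b26 a7 b28
  row 3: b31 b32 b33 a4 a5 b36 b37 b38
Rows 1 and 2 agree on B; apply B→C and equate their C entries.
Rows 2 and 3 agree on E; apply E→BF and equate their BF entries.
Rows 1 and 3 agree on B; apply B→C and equate their C entries.
Rows 2 and 3 agree on CF; apply CF→A and equate their A entries.
No row becomes fully distinguished — the join is lossy.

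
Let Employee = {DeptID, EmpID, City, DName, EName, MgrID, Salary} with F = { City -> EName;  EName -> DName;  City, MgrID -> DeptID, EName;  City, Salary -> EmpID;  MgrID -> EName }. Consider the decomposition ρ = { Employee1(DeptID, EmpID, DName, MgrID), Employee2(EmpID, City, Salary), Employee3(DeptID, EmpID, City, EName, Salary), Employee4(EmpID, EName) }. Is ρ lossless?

Chase test. Columns are DeptID, EmpID, City, DName, EName, MgrID, Salary; row i has aⱼ where attribute j ∈ Employeei, else bᵢⱼ.
Initial tableau (one row per fragment):
  row 1: a1 a2 b13 a4 b15 a6 b17
  row 2: b21 a2 a3 b24 b25 b26 a7
  row 3: a1 a2 a3 b34 a5 b36 a7
  row 4: b41 a2 b43 b44 a5 b46 b47
Rows 2 and 3 agree on City; apply City→EName and equate their EName entries.
Rows 2 and 3 agree on EName; apply EName→DName and equate their DName entries.
Rows 2 and 4 agree on EName; apply EName→DName and equate their DName entries.
No row becomes fully distinguished — the join is lossy.

No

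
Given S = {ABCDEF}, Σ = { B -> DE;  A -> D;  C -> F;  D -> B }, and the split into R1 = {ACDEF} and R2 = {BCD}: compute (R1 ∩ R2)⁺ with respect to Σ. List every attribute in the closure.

R1 ∩ R2 = {CD}.
C → F applies, adding F
D → B applies, adding B
B → DE applies, adding E
Closure: {BCDEF}.

BCDEF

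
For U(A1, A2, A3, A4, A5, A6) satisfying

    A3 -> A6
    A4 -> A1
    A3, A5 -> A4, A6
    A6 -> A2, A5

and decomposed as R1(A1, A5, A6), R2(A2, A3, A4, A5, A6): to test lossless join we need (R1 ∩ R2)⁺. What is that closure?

A2, A5, A6

R1 ∩ R2 = {A5, A6}.
A6 → A2, A5 applies, adding A2
Closure: {A2, A5, A6}.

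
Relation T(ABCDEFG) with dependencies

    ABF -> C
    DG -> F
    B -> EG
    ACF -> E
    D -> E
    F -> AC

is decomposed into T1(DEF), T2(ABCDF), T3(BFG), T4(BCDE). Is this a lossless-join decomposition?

Chase test. Columns are ABCDEFG; row i has aⱼ where attribute j ∈ Ti, else bᵢⱼ.
Initial tableau (one row per fragment):
  row 1: b11 b12 b13 a4 a5 a6 b17
  row 2: a1 a2 a3 a4 b25 a6 b27
  row 3: b31 a2 b33 b34 b35 a6 a7
  row 4: b41 a2 a3 a4 a5 b46 b47
Rows 2 and 3 agree on B; apply B→EG and equate their EG entries.
Rows 2 and 4 agree on B; apply B→EG and equate their EG entries.
Rows 1 and 2 agree on F; apply F→AC and equate their AC entries.
Rows 1 and 3 agree on F; apply F→AC and equate their AC entries.
Rows 2 and 4 agree on DG; apply DG→F and equate their F entries.
Rows 1 and 4 agree on F; apply F→AC and equate their AC entries.
Row 2 is now all distinguished symbols — the join is lossless.

Yes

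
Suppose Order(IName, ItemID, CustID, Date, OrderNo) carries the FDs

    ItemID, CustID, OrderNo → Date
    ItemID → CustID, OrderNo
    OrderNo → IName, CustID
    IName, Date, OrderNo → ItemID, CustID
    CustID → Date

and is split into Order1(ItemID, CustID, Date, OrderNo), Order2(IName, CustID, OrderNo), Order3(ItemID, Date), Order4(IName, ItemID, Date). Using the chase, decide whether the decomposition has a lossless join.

Chase test. Columns are IName, ItemID, CustID, Date, OrderNo; row i has aⱼ where attribute j ∈ Orderi, else bᵢⱼ.
Initial tableau (one row per fragment):
  row 1: b11 a2 a3 a4 a5
  row 2: a1 b22 a3 b24 a5
  row 3: b31 a2 b33 a4 b35
  row 4: a1 a2 b43 a4 b45
Rows 1 and 3 agree on ItemID; apply ItemID→CustID, OrderNo and equate their CustID, OrderNo entries.
Rows 1 and 4 agree on ItemID; apply ItemID→CustID, OrderNo and equate their CustID, OrderNo entries.
Rows 1 and 2 agree on OrderNo; apply OrderNo→IName, CustID and equate their IName, CustID entries.
Rows 1 and 3 agree on OrderNo; apply OrderNo→IName, CustID and equate their IName, CustID entries.
Rows 1 and 2 agree on CustID; apply CustID→Date and equate their Date entries.
Rows 1 and 2 agree on IName, Date, OrderNo; apply IName, Date, OrderNo→ItemID, CustID and equate their ItemID, CustID entries.
Row 1 is now all distinguished symbols — the join is lossless.

Yes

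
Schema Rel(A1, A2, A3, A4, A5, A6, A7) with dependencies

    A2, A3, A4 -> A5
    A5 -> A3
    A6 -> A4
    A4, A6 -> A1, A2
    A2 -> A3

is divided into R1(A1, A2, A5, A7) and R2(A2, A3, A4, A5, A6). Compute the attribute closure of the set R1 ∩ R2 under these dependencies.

A2, A3, A5

R1 ∩ R2 = {A2, A5}.
A5 → A3 applies, adding A3
Closure: {A2, A3, A5}.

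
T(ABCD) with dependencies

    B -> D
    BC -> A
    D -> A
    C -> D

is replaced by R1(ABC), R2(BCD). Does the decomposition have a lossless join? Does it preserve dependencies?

lossless but not dependency-preserving

Lossless test: (BC)⁺ = {ABCD}, which contains all of one fragment — lossless.
Dependency preservation: the restricted closure of {D} across the fragments never reaches {A}, so D → A cannot be enforced without a join — not preserved.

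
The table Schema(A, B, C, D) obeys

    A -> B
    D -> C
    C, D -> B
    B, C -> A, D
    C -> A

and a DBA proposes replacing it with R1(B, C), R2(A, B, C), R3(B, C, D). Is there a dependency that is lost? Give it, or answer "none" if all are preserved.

A → B lies within R2.
D → C lies within R3.
C, D → B lies within R3.
B, C → A, D: restricted closure across fragments reaches A, D.
C → A lies within R2.
Every dependency is enforceable on the fragments, so the decomposition is dependency-preserving.

none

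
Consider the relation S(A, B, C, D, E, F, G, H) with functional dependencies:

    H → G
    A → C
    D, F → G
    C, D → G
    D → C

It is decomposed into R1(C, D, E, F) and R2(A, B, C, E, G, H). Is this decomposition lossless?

Common attributes: R1 ∩ R2 = {C, E}.
No dependency enlarges {C, E}, so (C, E)⁺ = {C, E}.
The closure contains neither all of R1 = {C, D, E, F} nor all of R2 = {A, B, C, E, G, H}, so the common attributes are not a superkey of either fragment. The join is lossy.

No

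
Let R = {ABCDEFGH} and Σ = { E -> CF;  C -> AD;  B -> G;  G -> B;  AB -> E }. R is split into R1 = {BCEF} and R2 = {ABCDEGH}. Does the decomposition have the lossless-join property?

Yes

Common attributes: R1 ∩ R2 = {BCE}.
Closure of {BCE}: E → CF applies, adding F; C → AD applies, adding AD; B → G applies, adding G. So (BCE)⁺ = {ABCDEFG}.
This closure contains every attribute of R1, so R1 ∩ R2 → R1. The join is lossless.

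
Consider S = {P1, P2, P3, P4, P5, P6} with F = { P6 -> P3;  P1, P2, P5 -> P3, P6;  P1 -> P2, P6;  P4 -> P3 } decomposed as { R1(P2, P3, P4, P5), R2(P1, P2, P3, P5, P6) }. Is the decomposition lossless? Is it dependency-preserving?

Lossless test: (P2, P3, P5)⁺ = {P2, P3, P5}, which is a superkey of neither fragment — lossy.
Dependency preservation: every FD's attributes lie within a single fragment, so each can be enforced locally — preserved.

lossy but dependency-preserving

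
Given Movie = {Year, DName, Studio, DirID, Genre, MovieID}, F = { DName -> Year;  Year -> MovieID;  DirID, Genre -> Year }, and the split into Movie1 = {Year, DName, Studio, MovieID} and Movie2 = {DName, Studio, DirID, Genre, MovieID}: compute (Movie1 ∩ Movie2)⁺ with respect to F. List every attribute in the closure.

Year, DName, Studio, MovieID

Movie1 ∩ Movie2 = {DName, Studio, MovieID}.
DName → Year applies, adding Year
Closure: {Year, DName, Studio, MovieID}.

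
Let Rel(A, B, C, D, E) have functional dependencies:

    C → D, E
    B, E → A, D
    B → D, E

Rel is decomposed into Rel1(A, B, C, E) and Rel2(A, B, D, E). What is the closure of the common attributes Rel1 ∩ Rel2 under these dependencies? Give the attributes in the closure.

Rel1 ∩ Rel2 = {A, B, E}.
B, E → A, D applies, adding D
Closure: {A, B, D, E}.

A, B, D, E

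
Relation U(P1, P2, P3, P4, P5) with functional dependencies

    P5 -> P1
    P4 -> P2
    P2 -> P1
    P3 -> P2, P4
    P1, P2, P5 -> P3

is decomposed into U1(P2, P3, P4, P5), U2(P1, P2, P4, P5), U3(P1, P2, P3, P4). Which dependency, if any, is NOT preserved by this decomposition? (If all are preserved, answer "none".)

none

P5 → P1 lies within U2.
P4 → P2 lies within U1.
P2 → P1 lies within U2.
P3 → P2, P4 lies within U1.
P1, P2, P5 → P3: restricted closure across fragments reaches P3.
Every dependency is enforceable on the fragments, so the decomposition is dependency-preserving.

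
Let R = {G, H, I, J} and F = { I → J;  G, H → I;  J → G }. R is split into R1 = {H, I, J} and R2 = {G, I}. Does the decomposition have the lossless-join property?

Common attributes: R1 ∩ R2 = {I}.
Closure of {I}: I → J applies, adding J; J → G applies, adding G. So (I)⁺ = {G, I, J}.
This closure contains every attribute of R2, so R1 ∩ R2 → R2. The join is lossless.

Yes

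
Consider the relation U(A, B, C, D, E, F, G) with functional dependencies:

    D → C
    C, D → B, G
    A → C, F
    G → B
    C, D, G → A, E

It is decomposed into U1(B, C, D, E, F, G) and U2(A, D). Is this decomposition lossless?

Common attributes: U1 ∩ U2 = {D}.
Closure of {D}: D → C applies, adding C; C, D → B, G applies, adding B, G; C, D, G → A, E applies, adding A, E; A → C, F applies, adding F. So (D)⁺ = {A, B, C, D, E, F, G}.
This closure contains every attribute of U1, so U1 ∩ U2 → U1. The join is lossless.

Yes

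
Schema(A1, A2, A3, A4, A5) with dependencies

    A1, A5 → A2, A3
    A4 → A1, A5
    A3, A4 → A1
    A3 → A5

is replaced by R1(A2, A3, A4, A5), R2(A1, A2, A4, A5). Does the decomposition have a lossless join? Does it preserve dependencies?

lossless but not dependency-preserving

Lossless test: (A2, A4, A5)⁺ = {A1, A2, A3, A4, A5}, which contains all of one fragment — lossless.
Dependency preservation: the restricted closure of {A1, A5} across the fragments never reaches {A2, A3}, so A1, A5 → A2, A3 cannot be enforced without a join — not preserved.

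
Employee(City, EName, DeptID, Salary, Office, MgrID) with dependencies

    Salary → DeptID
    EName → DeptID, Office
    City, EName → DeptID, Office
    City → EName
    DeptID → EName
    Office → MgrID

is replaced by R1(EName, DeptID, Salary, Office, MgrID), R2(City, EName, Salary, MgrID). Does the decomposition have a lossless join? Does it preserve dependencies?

lossless and dependency-preserving

Lossless test: (EName, Salary, MgrID)⁺ = {EName, DeptID, Salary, Office, MgrID}, which contains all of one fragment — lossless.
Dependency preservation: City, EName → DeptID, Office is not contained in any single fragment, but the restricted closure of its left-hand side across the fragments still reaches the right-hand side; the remaining FDs each lie inside some fragment. All dependencies are preserved.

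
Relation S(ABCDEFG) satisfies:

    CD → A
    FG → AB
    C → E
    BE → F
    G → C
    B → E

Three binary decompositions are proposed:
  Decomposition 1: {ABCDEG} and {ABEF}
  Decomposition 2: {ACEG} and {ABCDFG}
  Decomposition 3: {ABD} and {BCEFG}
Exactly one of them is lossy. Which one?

Decomposition 1: common = {ABE}, closure = {ABEF} → lossless.
Decomposition 2: common = {ACG}, closure = {ACEG} → lossless.
Decomposition 3: common = {B}, closure = {BEF} → lossy.

Decomposition 3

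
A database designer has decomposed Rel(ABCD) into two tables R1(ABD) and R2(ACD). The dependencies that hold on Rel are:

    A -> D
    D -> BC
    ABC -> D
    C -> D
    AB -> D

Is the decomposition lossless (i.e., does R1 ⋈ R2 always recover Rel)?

Common attributes: R1 ∩ R2 = {AD}.
Closure of {AD}: D → BC applies, adding BC. So (AD)⁺ = {ABCD}.
This closure contains every attribute of R1, so R1 ∩ R2 → R1. The join is lossless.

Yes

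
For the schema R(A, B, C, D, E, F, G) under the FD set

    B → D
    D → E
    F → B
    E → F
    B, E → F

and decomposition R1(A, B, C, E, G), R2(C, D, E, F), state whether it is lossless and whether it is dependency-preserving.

lossless and dependency-preserving

Lossless test: (C, E)⁺ = {B, C, D, E, F}, which contains all of one fragment — lossless.
Dependency preservation: B → D; F → B; B, E → F are not contained in any single fragment, but the restricted closure of each left-hand side across the fragments still reaches the right-hand side; the remaining FDs each lie inside some fragment. All dependencies are preserved.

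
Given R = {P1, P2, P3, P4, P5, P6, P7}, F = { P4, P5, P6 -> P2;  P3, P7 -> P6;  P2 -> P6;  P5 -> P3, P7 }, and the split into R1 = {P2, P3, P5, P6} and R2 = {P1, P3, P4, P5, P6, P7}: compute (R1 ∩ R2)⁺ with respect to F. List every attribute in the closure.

P3, P5, P6, P7

R1 ∩ R2 = {P3, P5, P6}.
P5 → P3, P7 applies, adding P7
Closure: {P3, P5, P6, P7}.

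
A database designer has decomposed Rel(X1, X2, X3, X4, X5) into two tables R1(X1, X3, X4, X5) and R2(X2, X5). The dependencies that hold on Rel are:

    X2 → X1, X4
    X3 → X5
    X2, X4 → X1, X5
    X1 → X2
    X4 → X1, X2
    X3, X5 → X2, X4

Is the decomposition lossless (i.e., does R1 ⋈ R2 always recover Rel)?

Common attributes: R1 ∩ R2 = {X5}.
No dependency enlarges {X5}, so (X5)⁺ = {X5}.
The closure contains neither all of R1 = {X1, X3, X4, X5} nor all of R2 = {X2, X5}, so the common attributes are not a superkey of either fragment. The join is lossy.

No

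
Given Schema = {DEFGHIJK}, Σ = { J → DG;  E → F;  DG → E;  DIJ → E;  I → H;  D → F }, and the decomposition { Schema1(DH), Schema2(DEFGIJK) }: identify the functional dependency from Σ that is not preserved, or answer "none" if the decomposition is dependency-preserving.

Check I → H: no single fragment contains all of {HI}, and the restricted closure of {I} across the fragments never reaches {H}.
J → DG is preserved.
E → F is preserved.
DG → E is preserved.
DIJ → E is preserved.
D → F is preserved.

I → H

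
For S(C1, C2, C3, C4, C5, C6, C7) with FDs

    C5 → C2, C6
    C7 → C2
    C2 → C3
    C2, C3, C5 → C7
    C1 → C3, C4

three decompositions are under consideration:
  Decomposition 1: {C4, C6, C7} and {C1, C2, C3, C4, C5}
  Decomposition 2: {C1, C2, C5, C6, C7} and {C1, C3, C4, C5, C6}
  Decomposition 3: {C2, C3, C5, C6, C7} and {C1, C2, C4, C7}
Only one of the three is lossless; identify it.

Decomposition 2

Decomposition 1: common = {C4}, closure = {C4} → lossy.
Decomposition 2: common = {C1, C5, C6}, closure = {C1, C2, C3, C4, C5, C6, C7} → lossless.
Decomposition 3: common = {C2, C7}, closure = {C2, C3, C7} → lossy.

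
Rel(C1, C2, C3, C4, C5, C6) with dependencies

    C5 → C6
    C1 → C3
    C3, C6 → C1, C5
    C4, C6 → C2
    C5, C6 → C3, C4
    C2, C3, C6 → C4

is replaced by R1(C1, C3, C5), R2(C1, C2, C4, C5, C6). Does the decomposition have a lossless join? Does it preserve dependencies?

Lossless test: (C1, C5)⁺ = {C1, C2, C3, C4, C5, C6}, which contains all of one fragment — lossless.
Dependency preservation: the restricted closure of {C3, C6} across the fragments never reaches {C1, C5}, so C3, C6 → C1, C5 cannot be enforced without a join — not preserved.

lossless but not dependency-preserving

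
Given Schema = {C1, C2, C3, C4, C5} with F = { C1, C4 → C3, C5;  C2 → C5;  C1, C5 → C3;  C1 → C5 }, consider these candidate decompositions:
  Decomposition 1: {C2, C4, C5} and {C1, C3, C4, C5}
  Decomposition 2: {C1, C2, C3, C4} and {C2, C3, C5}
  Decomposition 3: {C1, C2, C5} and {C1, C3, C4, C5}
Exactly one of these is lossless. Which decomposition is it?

Decomposition 1: common = {C4, C5}, closure = {C4, C5} → lossy.
Decomposition 2: common = {C2, C3}, closure = {C2, C3, C5} → lossless.
Decomposition 3: common = {C1, C5}, closure = {C1, C3, C5} → lossy.

Decomposition 2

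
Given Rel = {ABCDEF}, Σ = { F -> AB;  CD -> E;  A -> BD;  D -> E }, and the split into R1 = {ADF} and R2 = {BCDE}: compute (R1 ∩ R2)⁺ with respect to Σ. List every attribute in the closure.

DE

R1 ∩ R2 = {D}.
D → E applies, adding E
Closure: {DE}.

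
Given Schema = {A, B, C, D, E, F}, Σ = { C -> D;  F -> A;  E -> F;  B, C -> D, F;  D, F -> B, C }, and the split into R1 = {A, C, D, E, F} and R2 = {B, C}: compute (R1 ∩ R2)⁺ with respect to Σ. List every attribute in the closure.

C, D

R1 ∩ R2 = {C}.
C → D applies, adding D
Closure: {C, D}.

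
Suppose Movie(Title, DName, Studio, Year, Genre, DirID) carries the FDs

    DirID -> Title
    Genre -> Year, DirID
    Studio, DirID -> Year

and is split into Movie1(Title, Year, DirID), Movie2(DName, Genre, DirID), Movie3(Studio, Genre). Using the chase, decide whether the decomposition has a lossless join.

Chase test. Columns are Title, DName, Studio, Year, Genre, DirID; row i has aⱼ where attribute j ∈ Moviei, else bᵢⱼ.
Initial tableau (one row per fragment):
  row 1: a1 b12 b13 a4 b15 a6
  row 2: b21 a2 b23 b24 a5 a6
  row 3: b31 b32 a3 b34 a5 b36
Rows 1 and 2 agree on DirID; apply DirID→Title and equate their Title entries.
Rows 2 and 3 agree on Genre; apply Genre→Year, DirID and equate their Year, DirID entries.
Rows 1 and 3 agree on DirID; apply DirID→Title and equate their Title entries.
No row becomes fully distinguished — the join is lossy.

No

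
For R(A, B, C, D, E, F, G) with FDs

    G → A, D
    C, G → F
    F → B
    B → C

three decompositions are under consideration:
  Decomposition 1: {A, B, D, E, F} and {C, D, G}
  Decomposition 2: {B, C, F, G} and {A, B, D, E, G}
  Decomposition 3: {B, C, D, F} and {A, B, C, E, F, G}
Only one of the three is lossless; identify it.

Decomposition 1: common = {D}, closure = {D} → lossy.
Decomposition 2: common = {B, G}, closure = {A, B, C, D, F, G} → lossless.
Decomposition 3: common = {B, C, F}, closure = {B, C, F} → lossy.

Decomposition 2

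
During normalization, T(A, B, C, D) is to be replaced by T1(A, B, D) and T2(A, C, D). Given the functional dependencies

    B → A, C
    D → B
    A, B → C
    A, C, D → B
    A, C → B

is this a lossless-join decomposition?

Yes

Common attributes: T1 ∩ T2 = {A, D}.
Closure of {A, D}: D → B applies, adding B; A, B → C applies, adding C. So (A, D)⁺ = {A, B, C, D}.
This closure contains every attribute of T1, so T1 ∩ T2 → T1. The join is lossless.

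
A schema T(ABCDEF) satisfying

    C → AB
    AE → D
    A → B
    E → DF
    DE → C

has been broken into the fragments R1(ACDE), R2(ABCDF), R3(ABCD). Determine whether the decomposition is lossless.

No

Chase test. Columns are ABCDEF; row i has aⱼ where attribute j ∈ Ri, else bᵢⱼ.
Initial tableau (one row per fragment):
  row 1: a1 b12 a3 a4 a5 b16
  row 2: a1 a2 a3 a4 b25 a6
  row 3: a1 a2 a3 a4 b35 b36
Rows 1 and 2 agree on C; apply C→AB and equate their AB entries.
No row becomes fully distinguished — the join is lossy.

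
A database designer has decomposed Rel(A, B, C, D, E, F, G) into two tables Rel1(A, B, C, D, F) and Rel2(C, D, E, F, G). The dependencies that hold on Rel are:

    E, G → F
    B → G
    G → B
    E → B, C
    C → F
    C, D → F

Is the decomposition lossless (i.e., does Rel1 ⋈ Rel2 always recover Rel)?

No

Common attributes: Rel1 ∩ Rel2 = {C, D, F}.
No dependency enlarges {C, D, F}, so (C, D, F)⁺ = {C, D, F}.
The closure contains neither all of Rel1 = {A, B, C, D, F} nor all of Rel2 = {C, D, E, F, G}, so the common attributes are not a superkey of either fragment. The join is lossy.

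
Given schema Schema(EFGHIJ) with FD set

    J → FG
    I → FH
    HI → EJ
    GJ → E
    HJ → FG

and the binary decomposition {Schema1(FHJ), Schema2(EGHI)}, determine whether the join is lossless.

Common attributes: Schema1 ∩ Schema2 = {H}.
No dependency enlarges {H}, so (H)⁺ = {H}.
The closure contains neither all of Schema1 = {FHJ} nor all of Schema2 = {EGHI}, so the common attributes are not a superkey of either fragment. The join is lossy.

No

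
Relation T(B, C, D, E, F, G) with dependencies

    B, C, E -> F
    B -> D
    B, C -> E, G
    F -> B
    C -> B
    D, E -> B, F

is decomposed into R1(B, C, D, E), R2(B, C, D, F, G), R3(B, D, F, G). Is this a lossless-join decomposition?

Chase test. Columns are B, C, D, E, F, G; row i has aⱼ where attribute j ∈ Ri, else bᵢⱼ.
Initial tableau (one row per fragment):
  row 1: a1 a2 a3 a4 b15 b16
  row 2: a1 a2 a3 b24 a5 a6
  row 3: a1 b32 a3 b34 a5 a6
Rows 1 and 2 agree on B, C; apply B, C→E, G and equate their E, G entries.
Rows 1 and 2 agree on D, E; apply D, E→B, F and equate their B, F entries.
Row 1 is now all distinguished symbols — the join is lossless.

Yes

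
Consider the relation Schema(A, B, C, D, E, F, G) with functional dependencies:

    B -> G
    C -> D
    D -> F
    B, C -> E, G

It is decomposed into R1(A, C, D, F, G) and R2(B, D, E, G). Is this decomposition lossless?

Common attributes: R1 ∩ R2 = {D, G}.
Closure of {D, G}: D → F applies, adding F. So (D, G)⁺ = {D, F, G}.
The closure contains neither all of R1 = {A, C, D, F, G} nor all of R2 = {B, D, E, G}, so the common attributes are not a superkey of either fragment. The join is lossy.

No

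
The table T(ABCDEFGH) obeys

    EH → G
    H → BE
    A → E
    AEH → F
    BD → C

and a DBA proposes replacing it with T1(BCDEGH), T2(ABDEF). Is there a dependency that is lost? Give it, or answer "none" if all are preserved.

Check AEH → F: no single fragment contains all of {AEFH}, and the restricted closure of {AEH} across the fragments never reaches {F}.
EH → G is preserved.
H → BE is preserved.
A → E is preserved.
BD → C is preserved.

AEH → F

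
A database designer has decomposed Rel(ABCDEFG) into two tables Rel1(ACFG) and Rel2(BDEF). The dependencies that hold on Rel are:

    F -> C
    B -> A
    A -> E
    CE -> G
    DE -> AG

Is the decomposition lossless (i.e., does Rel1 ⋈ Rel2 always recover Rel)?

Common attributes: Rel1 ∩ Rel2 = {F}.
Closure of {F}: F → C applies, adding C. So (F)⁺ = {CF}.
The closure contains neither all of Rel1 = {ACFG} nor all of Rel2 = {BDEF}, so the common attributes are not a superkey of either fragment. The join is lossy.

No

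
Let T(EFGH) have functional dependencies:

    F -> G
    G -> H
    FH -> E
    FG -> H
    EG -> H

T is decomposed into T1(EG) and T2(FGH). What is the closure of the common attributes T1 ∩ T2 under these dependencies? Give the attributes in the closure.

T1 ∩ T2 = {G}.
G → H applies, adding H
Closure: {GH}.

GH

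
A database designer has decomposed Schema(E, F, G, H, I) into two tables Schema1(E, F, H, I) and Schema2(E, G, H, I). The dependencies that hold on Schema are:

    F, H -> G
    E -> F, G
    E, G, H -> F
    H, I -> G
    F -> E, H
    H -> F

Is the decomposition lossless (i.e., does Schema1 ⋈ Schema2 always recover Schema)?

Common attributes: Schema1 ∩ Schema2 = {E, H, I}.
Closure of {E, H, I}: E → F, G applies, adding F, G. So (E, H, I)⁺ = {E, F, G, H, I}.
This closure contains every attribute of Schema1, so Schema1 ∩ Schema2 → Schema1. The join is lossless.

Yes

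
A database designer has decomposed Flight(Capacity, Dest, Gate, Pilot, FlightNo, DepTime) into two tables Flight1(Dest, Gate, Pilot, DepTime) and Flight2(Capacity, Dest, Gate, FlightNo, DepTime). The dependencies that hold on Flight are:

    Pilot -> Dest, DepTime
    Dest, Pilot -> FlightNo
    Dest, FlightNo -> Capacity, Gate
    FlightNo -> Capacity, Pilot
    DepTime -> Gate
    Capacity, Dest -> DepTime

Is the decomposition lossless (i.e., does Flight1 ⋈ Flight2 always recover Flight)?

Common attributes: Flight1 ∩ Flight2 = {Dest, Gate, DepTime}.
No dependency enlarges {Dest, Gate, DepTime}, so (Dest, Gate, DepTime)⁺ = {Dest, Gate, DepTime}.
The closure contains neither all of Flight1 = {Dest, Gate, Pilot, DepTime} nor all of Flight2 = {Capacity, Dest, Gate, FlightNo, DepTime}, so the common attributes are not a superkey of either fragment. The join is lossy.

No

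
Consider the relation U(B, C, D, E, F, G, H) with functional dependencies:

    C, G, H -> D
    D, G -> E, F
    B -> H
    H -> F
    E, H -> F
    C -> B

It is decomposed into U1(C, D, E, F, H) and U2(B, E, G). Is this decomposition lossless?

No

Common attributes: U1 ∩ U2 = {E}.
No dependency enlarges {E}, so (E)⁺ = {E}.
The closure contains neither all of U1 = {C, D, E, F, H} nor all of U2 = {B, E, G}, so the common attributes are not a superkey of either fragment. The join is lossy.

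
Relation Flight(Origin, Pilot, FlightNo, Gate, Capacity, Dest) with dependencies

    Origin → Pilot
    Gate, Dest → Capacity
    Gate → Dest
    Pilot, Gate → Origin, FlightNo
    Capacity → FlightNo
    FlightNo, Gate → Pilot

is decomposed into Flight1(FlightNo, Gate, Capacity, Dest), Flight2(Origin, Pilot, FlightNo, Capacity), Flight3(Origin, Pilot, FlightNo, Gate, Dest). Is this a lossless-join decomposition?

Chase test. Columns are Origin, Pilot, FlightNo, Gate, Capacity, Dest; row i has aⱼ where attribute j ∈ Flighti, else bᵢⱼ.
Initial tableau (one row per fragment):
  row 1: b11 b12 a3 a4 a5 a6
  row 2: a1 a2 a3 b24 a5 b26
  row 3: a1 a2 a3 a4 b35 a6
Rows 1 and 3 agree on Gate, Dest; apply Gate, Dest→Capacity and equate their Capacity entries.
Rows 1 and 3 agree on FlightNo, Gate; apply FlightNo, Gate→Pilot and equate their Pilot entries.
Rows 1 and 3 agree on Pilot, Gate; apply Pilot, Gate→Origin, FlightNo and equate their Origin, FlightNo entries.
Row 1 is now all distinguished symbols — the join is lossless.

Yes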